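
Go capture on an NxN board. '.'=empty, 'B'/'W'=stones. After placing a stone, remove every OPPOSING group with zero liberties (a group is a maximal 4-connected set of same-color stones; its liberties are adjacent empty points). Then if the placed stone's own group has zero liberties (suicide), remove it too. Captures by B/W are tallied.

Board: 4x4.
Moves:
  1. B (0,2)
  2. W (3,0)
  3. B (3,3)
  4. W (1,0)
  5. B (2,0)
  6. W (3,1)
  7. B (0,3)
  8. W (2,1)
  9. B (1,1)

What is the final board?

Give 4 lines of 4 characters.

Move 1: B@(0,2) -> caps B=0 W=0
Move 2: W@(3,0) -> caps B=0 W=0
Move 3: B@(3,3) -> caps B=0 W=0
Move 4: W@(1,0) -> caps B=0 W=0
Move 5: B@(2,0) -> caps B=0 W=0
Move 6: W@(3,1) -> caps B=0 W=0
Move 7: B@(0,3) -> caps B=0 W=0
Move 8: W@(2,1) -> caps B=0 W=1
Move 9: B@(1,1) -> caps B=0 W=1

Answer: ..BB
WB..
.W..
WW.B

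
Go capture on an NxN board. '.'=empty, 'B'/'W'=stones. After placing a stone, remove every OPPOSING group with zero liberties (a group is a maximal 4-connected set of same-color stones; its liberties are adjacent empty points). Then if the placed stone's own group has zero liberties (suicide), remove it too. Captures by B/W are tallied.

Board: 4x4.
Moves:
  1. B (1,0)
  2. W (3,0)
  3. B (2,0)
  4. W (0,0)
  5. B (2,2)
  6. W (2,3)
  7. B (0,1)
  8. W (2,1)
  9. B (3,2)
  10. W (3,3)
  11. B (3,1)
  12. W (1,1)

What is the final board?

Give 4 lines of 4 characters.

Move 1: B@(1,0) -> caps B=0 W=0
Move 2: W@(3,0) -> caps B=0 W=0
Move 3: B@(2,0) -> caps B=0 W=0
Move 4: W@(0,0) -> caps B=0 W=0
Move 5: B@(2,2) -> caps B=0 W=0
Move 6: W@(2,3) -> caps B=0 W=0
Move 7: B@(0,1) -> caps B=1 W=0
Move 8: W@(2,1) -> caps B=1 W=0
Move 9: B@(3,2) -> caps B=1 W=0
Move 10: W@(3,3) -> caps B=1 W=0
Move 11: B@(3,1) -> caps B=2 W=0
Move 12: W@(1,1) -> caps B=2 W=0

Answer: .B..
BW..
BWBW
.BBW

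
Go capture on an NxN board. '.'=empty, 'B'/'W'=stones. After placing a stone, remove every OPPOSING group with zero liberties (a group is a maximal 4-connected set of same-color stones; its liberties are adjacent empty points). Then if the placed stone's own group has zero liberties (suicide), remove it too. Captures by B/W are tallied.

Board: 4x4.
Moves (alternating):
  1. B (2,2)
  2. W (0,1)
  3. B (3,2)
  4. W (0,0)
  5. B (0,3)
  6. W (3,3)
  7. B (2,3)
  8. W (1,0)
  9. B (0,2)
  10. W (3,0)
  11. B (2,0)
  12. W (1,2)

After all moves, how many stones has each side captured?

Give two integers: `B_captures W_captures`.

Move 1: B@(2,2) -> caps B=0 W=0
Move 2: W@(0,1) -> caps B=0 W=0
Move 3: B@(3,2) -> caps B=0 W=0
Move 4: W@(0,0) -> caps B=0 W=0
Move 5: B@(0,3) -> caps B=0 W=0
Move 6: W@(3,3) -> caps B=0 W=0
Move 7: B@(2,3) -> caps B=1 W=0
Move 8: W@(1,0) -> caps B=1 W=0
Move 9: B@(0,2) -> caps B=1 W=0
Move 10: W@(3,0) -> caps B=1 W=0
Move 11: B@(2,0) -> caps B=1 W=0
Move 12: W@(1,2) -> caps B=1 W=0

Answer: 1 0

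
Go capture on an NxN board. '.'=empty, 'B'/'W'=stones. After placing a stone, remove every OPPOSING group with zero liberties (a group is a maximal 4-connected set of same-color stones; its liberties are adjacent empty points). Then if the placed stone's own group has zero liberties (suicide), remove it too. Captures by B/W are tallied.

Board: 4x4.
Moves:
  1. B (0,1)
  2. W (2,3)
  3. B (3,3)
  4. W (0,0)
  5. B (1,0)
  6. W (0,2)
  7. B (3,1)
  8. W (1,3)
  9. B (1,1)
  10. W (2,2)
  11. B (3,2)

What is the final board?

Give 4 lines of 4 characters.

Move 1: B@(0,1) -> caps B=0 W=0
Move 2: W@(2,3) -> caps B=0 W=0
Move 3: B@(3,3) -> caps B=0 W=0
Move 4: W@(0,0) -> caps B=0 W=0
Move 5: B@(1,0) -> caps B=1 W=0
Move 6: W@(0,2) -> caps B=1 W=0
Move 7: B@(3,1) -> caps B=1 W=0
Move 8: W@(1,3) -> caps B=1 W=0
Move 9: B@(1,1) -> caps B=1 W=0
Move 10: W@(2,2) -> caps B=1 W=0
Move 11: B@(3,2) -> caps B=1 W=0

Answer: .BW.
BB.W
..WW
.BBB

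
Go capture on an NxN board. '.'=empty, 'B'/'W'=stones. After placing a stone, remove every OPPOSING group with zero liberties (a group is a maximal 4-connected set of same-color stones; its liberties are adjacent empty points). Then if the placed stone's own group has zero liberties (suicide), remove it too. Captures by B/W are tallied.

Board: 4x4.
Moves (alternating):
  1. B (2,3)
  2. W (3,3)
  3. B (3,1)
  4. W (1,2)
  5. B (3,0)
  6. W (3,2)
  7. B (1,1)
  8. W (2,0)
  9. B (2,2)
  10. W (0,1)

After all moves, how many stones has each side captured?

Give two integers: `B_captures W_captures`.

Answer: 2 0

Derivation:
Move 1: B@(2,3) -> caps B=0 W=0
Move 2: W@(3,3) -> caps B=0 W=0
Move 3: B@(3,1) -> caps B=0 W=0
Move 4: W@(1,2) -> caps B=0 W=0
Move 5: B@(3,0) -> caps B=0 W=0
Move 6: W@(3,2) -> caps B=0 W=0
Move 7: B@(1,1) -> caps B=0 W=0
Move 8: W@(2,0) -> caps B=0 W=0
Move 9: B@(2,2) -> caps B=2 W=0
Move 10: W@(0,1) -> caps B=2 W=0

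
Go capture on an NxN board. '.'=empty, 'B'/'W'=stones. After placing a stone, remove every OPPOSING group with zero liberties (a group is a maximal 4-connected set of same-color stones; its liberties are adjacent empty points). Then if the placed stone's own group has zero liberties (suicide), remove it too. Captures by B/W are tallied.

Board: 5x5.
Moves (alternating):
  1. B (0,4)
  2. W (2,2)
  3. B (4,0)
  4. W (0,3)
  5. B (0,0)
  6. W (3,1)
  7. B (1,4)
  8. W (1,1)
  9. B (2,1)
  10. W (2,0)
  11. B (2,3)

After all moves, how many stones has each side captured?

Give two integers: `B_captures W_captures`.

Answer: 0 1

Derivation:
Move 1: B@(0,4) -> caps B=0 W=0
Move 2: W@(2,2) -> caps B=0 W=0
Move 3: B@(4,0) -> caps B=0 W=0
Move 4: W@(0,3) -> caps B=0 W=0
Move 5: B@(0,0) -> caps B=0 W=0
Move 6: W@(3,1) -> caps B=0 W=0
Move 7: B@(1,4) -> caps B=0 W=0
Move 8: W@(1,1) -> caps B=0 W=0
Move 9: B@(2,1) -> caps B=0 W=0
Move 10: W@(2,0) -> caps B=0 W=1
Move 11: B@(2,3) -> caps B=0 W=1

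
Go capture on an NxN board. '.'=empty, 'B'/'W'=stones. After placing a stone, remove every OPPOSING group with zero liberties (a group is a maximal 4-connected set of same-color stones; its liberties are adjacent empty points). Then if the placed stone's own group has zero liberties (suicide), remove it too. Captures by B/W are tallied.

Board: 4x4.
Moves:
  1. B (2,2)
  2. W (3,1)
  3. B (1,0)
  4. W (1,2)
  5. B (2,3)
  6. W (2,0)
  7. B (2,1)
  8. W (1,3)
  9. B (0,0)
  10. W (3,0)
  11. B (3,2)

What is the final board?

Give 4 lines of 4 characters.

Answer: B...
B.WW
.BBB
..B.

Derivation:
Move 1: B@(2,2) -> caps B=0 W=0
Move 2: W@(3,1) -> caps B=0 W=0
Move 3: B@(1,0) -> caps B=0 W=0
Move 4: W@(1,2) -> caps B=0 W=0
Move 5: B@(2,3) -> caps B=0 W=0
Move 6: W@(2,0) -> caps B=0 W=0
Move 7: B@(2,1) -> caps B=0 W=0
Move 8: W@(1,3) -> caps B=0 W=0
Move 9: B@(0,0) -> caps B=0 W=0
Move 10: W@(3,0) -> caps B=0 W=0
Move 11: B@(3,2) -> caps B=3 W=0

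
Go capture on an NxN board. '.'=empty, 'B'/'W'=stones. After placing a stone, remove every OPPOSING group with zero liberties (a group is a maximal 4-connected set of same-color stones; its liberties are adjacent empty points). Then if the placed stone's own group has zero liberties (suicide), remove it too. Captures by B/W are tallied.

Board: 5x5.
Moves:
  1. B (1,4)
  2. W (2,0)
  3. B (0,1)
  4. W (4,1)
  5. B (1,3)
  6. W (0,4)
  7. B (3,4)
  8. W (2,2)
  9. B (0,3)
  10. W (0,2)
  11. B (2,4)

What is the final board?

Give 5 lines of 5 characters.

Move 1: B@(1,4) -> caps B=0 W=0
Move 2: W@(2,0) -> caps B=0 W=0
Move 3: B@(0,1) -> caps B=0 W=0
Move 4: W@(4,1) -> caps B=0 W=0
Move 5: B@(1,3) -> caps B=0 W=0
Move 6: W@(0,4) -> caps B=0 W=0
Move 7: B@(3,4) -> caps B=0 W=0
Move 8: W@(2,2) -> caps B=0 W=0
Move 9: B@(0,3) -> caps B=1 W=0
Move 10: W@(0,2) -> caps B=1 W=0
Move 11: B@(2,4) -> caps B=1 W=0

Answer: .BWB.
...BB
W.W.B
....B
.W...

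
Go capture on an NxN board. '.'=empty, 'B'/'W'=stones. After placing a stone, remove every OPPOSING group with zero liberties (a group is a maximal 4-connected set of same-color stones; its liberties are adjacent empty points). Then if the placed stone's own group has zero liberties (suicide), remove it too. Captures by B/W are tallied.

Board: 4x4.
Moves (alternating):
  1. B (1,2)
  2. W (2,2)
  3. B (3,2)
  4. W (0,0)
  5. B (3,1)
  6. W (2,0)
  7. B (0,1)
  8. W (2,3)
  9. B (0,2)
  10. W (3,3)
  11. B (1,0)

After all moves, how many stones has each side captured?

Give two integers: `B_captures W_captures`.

Answer: 1 0

Derivation:
Move 1: B@(1,2) -> caps B=0 W=0
Move 2: W@(2,2) -> caps B=0 W=0
Move 3: B@(3,2) -> caps B=0 W=0
Move 4: W@(0,0) -> caps B=0 W=0
Move 5: B@(3,1) -> caps B=0 W=0
Move 6: W@(2,0) -> caps B=0 W=0
Move 7: B@(0,1) -> caps B=0 W=0
Move 8: W@(2,3) -> caps B=0 W=0
Move 9: B@(0,2) -> caps B=0 W=0
Move 10: W@(3,3) -> caps B=0 W=0
Move 11: B@(1,0) -> caps B=1 W=0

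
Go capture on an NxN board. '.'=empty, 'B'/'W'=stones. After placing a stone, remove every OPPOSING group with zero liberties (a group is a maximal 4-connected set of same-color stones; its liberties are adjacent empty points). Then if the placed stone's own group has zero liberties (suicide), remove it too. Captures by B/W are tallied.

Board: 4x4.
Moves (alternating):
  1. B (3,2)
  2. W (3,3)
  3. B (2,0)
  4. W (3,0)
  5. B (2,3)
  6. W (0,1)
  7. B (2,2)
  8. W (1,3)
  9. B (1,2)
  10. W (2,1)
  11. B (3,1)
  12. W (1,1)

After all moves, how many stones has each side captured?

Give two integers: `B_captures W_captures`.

Move 1: B@(3,2) -> caps B=0 W=0
Move 2: W@(3,3) -> caps B=0 W=0
Move 3: B@(2,0) -> caps B=0 W=0
Move 4: W@(3,0) -> caps B=0 W=0
Move 5: B@(2,3) -> caps B=1 W=0
Move 6: W@(0,1) -> caps B=1 W=0
Move 7: B@(2,2) -> caps B=1 W=0
Move 8: W@(1,3) -> caps B=1 W=0
Move 9: B@(1,2) -> caps B=1 W=0
Move 10: W@(2,1) -> caps B=1 W=0
Move 11: B@(3,1) -> caps B=2 W=0
Move 12: W@(1,1) -> caps B=2 W=0

Answer: 2 0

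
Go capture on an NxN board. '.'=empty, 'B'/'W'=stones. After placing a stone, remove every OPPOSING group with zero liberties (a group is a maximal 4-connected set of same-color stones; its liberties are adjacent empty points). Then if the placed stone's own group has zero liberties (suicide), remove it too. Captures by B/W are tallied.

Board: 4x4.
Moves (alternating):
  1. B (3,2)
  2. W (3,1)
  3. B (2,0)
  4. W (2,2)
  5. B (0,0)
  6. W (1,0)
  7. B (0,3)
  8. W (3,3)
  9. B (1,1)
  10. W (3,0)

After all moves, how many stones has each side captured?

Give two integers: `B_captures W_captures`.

Move 1: B@(3,2) -> caps B=0 W=0
Move 2: W@(3,1) -> caps B=0 W=0
Move 3: B@(2,0) -> caps B=0 W=0
Move 4: W@(2,2) -> caps B=0 W=0
Move 5: B@(0,0) -> caps B=0 W=0
Move 6: W@(1,0) -> caps B=0 W=0
Move 7: B@(0,3) -> caps B=0 W=0
Move 8: W@(3,3) -> caps B=0 W=1
Move 9: B@(1,1) -> caps B=1 W=1
Move 10: W@(3,0) -> caps B=1 W=1

Answer: 1 1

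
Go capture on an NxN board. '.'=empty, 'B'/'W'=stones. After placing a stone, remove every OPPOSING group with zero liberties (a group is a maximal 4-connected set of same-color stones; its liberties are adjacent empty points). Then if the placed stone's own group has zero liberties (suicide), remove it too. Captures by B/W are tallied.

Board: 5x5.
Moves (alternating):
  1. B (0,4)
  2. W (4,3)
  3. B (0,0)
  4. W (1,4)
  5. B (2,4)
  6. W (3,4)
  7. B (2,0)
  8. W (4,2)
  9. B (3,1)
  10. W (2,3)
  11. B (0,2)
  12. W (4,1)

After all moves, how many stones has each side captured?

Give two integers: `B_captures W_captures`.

Move 1: B@(0,4) -> caps B=0 W=0
Move 2: W@(4,3) -> caps B=0 W=0
Move 3: B@(0,0) -> caps B=0 W=0
Move 4: W@(1,4) -> caps B=0 W=0
Move 5: B@(2,4) -> caps B=0 W=0
Move 6: W@(3,4) -> caps B=0 W=0
Move 7: B@(2,0) -> caps B=0 W=0
Move 8: W@(4,2) -> caps B=0 W=0
Move 9: B@(3,1) -> caps B=0 W=0
Move 10: W@(2,3) -> caps B=0 W=1
Move 11: B@(0,2) -> caps B=0 W=1
Move 12: W@(4,1) -> caps B=0 W=1

Answer: 0 1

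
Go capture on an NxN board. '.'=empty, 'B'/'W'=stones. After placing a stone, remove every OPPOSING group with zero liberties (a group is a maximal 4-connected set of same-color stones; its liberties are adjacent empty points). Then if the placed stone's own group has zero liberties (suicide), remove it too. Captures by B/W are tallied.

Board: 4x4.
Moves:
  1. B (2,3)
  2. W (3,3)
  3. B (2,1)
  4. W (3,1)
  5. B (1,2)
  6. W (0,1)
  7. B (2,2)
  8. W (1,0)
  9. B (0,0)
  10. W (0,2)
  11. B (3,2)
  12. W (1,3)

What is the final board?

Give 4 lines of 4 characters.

Move 1: B@(2,3) -> caps B=0 W=0
Move 2: W@(3,3) -> caps B=0 W=0
Move 3: B@(2,1) -> caps B=0 W=0
Move 4: W@(3,1) -> caps B=0 W=0
Move 5: B@(1,2) -> caps B=0 W=0
Move 6: W@(0,1) -> caps B=0 W=0
Move 7: B@(2,2) -> caps B=0 W=0
Move 8: W@(1,0) -> caps B=0 W=0
Move 9: B@(0,0) -> caps B=0 W=0
Move 10: W@(0,2) -> caps B=0 W=0
Move 11: B@(3,2) -> caps B=1 W=0
Move 12: W@(1,3) -> caps B=1 W=0

Answer: .WW.
W.BW
.BBB
.WB.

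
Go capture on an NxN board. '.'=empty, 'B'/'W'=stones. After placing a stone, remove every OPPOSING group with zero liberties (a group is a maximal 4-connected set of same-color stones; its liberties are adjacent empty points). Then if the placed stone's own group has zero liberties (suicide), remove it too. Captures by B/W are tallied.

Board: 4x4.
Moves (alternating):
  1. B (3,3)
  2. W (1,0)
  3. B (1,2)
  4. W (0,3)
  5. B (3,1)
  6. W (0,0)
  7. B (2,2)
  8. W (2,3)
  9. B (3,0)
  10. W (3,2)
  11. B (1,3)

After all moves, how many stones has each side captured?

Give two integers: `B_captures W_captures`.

Move 1: B@(3,3) -> caps B=0 W=0
Move 2: W@(1,0) -> caps B=0 W=0
Move 3: B@(1,2) -> caps B=0 W=0
Move 4: W@(0,3) -> caps B=0 W=0
Move 5: B@(3,1) -> caps B=0 W=0
Move 6: W@(0,0) -> caps B=0 W=0
Move 7: B@(2,2) -> caps B=0 W=0
Move 8: W@(2,3) -> caps B=0 W=0
Move 9: B@(3,0) -> caps B=0 W=0
Move 10: W@(3,2) -> caps B=0 W=1
Move 11: B@(1,3) -> caps B=0 W=1

Answer: 0 1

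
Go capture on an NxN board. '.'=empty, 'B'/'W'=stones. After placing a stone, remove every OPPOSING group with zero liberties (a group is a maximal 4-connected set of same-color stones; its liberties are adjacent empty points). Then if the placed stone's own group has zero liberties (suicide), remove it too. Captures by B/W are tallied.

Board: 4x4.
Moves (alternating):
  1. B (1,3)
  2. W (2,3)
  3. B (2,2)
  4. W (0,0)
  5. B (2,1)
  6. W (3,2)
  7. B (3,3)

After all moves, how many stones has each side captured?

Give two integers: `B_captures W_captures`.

Answer: 1 0

Derivation:
Move 1: B@(1,3) -> caps B=0 W=0
Move 2: W@(2,3) -> caps B=0 W=0
Move 3: B@(2,2) -> caps B=0 W=0
Move 4: W@(0,0) -> caps B=0 W=0
Move 5: B@(2,1) -> caps B=0 W=0
Move 6: W@(3,2) -> caps B=0 W=0
Move 7: B@(3,3) -> caps B=1 W=0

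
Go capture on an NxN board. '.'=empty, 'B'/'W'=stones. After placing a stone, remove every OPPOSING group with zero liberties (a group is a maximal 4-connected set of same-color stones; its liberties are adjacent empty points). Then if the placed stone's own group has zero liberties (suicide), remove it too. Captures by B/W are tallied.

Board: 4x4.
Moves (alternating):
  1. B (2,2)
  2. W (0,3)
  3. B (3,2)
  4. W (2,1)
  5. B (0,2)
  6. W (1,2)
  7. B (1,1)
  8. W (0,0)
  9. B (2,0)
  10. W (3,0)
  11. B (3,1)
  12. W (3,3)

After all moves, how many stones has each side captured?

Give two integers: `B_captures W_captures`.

Answer: 2 0

Derivation:
Move 1: B@(2,2) -> caps B=0 W=0
Move 2: W@(0,3) -> caps B=0 W=0
Move 3: B@(3,2) -> caps B=0 W=0
Move 4: W@(2,1) -> caps B=0 W=0
Move 5: B@(0,2) -> caps B=0 W=0
Move 6: W@(1,2) -> caps B=0 W=0
Move 7: B@(1,1) -> caps B=0 W=0
Move 8: W@(0,0) -> caps B=0 W=0
Move 9: B@(2,0) -> caps B=0 W=0
Move 10: W@(3,0) -> caps B=0 W=0
Move 11: B@(3,1) -> caps B=2 W=0
Move 12: W@(3,3) -> caps B=2 W=0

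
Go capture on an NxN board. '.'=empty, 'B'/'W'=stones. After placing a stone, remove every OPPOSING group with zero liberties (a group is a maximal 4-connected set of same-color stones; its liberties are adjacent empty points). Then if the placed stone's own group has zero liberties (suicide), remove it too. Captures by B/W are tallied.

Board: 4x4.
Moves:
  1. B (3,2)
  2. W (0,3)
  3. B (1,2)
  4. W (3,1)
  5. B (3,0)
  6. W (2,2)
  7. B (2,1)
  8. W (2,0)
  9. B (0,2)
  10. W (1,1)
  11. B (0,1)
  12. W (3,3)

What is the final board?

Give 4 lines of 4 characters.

Move 1: B@(3,2) -> caps B=0 W=0
Move 2: W@(0,3) -> caps B=0 W=0
Move 3: B@(1,2) -> caps B=0 W=0
Move 4: W@(3,1) -> caps B=0 W=0
Move 5: B@(3,0) -> caps B=0 W=0
Move 6: W@(2,2) -> caps B=0 W=0
Move 7: B@(2,1) -> caps B=1 W=0
Move 8: W@(2,0) -> caps B=1 W=0
Move 9: B@(0,2) -> caps B=1 W=0
Move 10: W@(1,1) -> caps B=1 W=0
Move 11: B@(0,1) -> caps B=1 W=0
Move 12: W@(3,3) -> caps B=1 W=0

Answer: .BBW
.WB.
WBW.
B.BW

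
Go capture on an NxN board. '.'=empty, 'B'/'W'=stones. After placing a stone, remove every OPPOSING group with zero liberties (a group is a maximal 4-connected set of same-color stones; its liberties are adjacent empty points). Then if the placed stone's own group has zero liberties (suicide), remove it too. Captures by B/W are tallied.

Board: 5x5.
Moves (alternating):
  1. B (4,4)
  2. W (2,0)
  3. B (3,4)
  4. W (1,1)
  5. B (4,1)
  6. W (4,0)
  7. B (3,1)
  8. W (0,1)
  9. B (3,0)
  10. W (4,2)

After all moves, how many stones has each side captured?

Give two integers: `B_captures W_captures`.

Answer: 1 0

Derivation:
Move 1: B@(4,4) -> caps B=0 W=0
Move 2: W@(2,0) -> caps B=0 W=0
Move 3: B@(3,4) -> caps B=0 W=0
Move 4: W@(1,1) -> caps B=0 W=0
Move 5: B@(4,1) -> caps B=0 W=0
Move 6: W@(4,0) -> caps B=0 W=0
Move 7: B@(3,1) -> caps B=0 W=0
Move 8: W@(0,1) -> caps B=0 W=0
Move 9: B@(3,0) -> caps B=1 W=0
Move 10: W@(4,2) -> caps B=1 W=0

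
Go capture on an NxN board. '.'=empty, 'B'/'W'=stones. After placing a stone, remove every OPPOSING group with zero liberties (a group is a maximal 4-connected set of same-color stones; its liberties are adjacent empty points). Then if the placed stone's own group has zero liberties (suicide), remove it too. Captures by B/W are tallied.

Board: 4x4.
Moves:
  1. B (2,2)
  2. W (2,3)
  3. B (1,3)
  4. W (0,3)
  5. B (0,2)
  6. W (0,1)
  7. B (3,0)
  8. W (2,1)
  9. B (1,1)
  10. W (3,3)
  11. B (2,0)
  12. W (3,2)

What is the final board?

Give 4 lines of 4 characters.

Answer: .WB.
.B.B
BWBW
B.WW

Derivation:
Move 1: B@(2,2) -> caps B=0 W=0
Move 2: W@(2,3) -> caps B=0 W=0
Move 3: B@(1,3) -> caps B=0 W=0
Move 4: W@(0,3) -> caps B=0 W=0
Move 5: B@(0,2) -> caps B=1 W=0
Move 6: W@(0,1) -> caps B=1 W=0
Move 7: B@(3,0) -> caps B=1 W=0
Move 8: W@(2,1) -> caps B=1 W=0
Move 9: B@(1,1) -> caps B=1 W=0
Move 10: W@(3,3) -> caps B=1 W=0
Move 11: B@(2,0) -> caps B=1 W=0
Move 12: W@(3,2) -> caps B=1 W=0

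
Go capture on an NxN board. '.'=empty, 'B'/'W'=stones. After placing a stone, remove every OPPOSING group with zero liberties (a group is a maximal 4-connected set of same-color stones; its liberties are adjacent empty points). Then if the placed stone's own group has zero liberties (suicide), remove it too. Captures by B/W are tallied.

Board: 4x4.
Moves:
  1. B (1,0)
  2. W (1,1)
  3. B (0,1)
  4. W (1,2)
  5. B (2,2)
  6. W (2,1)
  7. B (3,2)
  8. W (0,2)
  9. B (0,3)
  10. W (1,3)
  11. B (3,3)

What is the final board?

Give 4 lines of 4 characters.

Move 1: B@(1,0) -> caps B=0 W=0
Move 2: W@(1,1) -> caps B=0 W=0
Move 3: B@(0,1) -> caps B=0 W=0
Move 4: W@(1,2) -> caps B=0 W=0
Move 5: B@(2,2) -> caps B=0 W=0
Move 6: W@(2,1) -> caps B=0 W=0
Move 7: B@(3,2) -> caps B=0 W=0
Move 8: W@(0,2) -> caps B=0 W=0
Move 9: B@(0,3) -> caps B=0 W=0
Move 10: W@(1,3) -> caps B=0 W=1
Move 11: B@(3,3) -> caps B=0 W=1

Answer: .BW.
BWWW
.WB.
..BB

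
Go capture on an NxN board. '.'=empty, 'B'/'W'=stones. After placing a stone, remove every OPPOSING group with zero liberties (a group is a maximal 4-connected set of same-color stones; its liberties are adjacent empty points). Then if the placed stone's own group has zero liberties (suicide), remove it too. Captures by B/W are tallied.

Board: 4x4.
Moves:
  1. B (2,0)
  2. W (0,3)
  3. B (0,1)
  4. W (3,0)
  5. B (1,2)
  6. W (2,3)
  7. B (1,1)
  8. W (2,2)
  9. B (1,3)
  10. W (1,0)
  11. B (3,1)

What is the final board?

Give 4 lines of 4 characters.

Answer: .B.W
WBBB
B.WW
.B..

Derivation:
Move 1: B@(2,0) -> caps B=0 W=0
Move 2: W@(0,3) -> caps B=0 W=0
Move 3: B@(0,1) -> caps B=0 W=0
Move 4: W@(3,0) -> caps B=0 W=0
Move 5: B@(1,2) -> caps B=0 W=0
Move 6: W@(2,3) -> caps B=0 W=0
Move 7: B@(1,1) -> caps B=0 W=0
Move 8: W@(2,2) -> caps B=0 W=0
Move 9: B@(1,3) -> caps B=0 W=0
Move 10: W@(1,0) -> caps B=0 W=0
Move 11: B@(3,1) -> caps B=1 W=0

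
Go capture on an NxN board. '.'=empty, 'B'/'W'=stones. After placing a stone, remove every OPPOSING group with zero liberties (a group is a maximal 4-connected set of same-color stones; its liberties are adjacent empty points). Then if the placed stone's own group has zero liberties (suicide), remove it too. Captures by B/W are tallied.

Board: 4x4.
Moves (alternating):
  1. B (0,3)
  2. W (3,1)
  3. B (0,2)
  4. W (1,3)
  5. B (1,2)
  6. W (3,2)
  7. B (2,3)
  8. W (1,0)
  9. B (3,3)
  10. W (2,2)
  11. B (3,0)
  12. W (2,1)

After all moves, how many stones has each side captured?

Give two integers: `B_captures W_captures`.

Move 1: B@(0,3) -> caps B=0 W=0
Move 2: W@(3,1) -> caps B=0 W=0
Move 3: B@(0,2) -> caps B=0 W=0
Move 4: W@(1,3) -> caps B=0 W=0
Move 5: B@(1,2) -> caps B=0 W=0
Move 6: W@(3,2) -> caps B=0 W=0
Move 7: B@(2,3) -> caps B=1 W=0
Move 8: W@(1,0) -> caps B=1 W=0
Move 9: B@(3,3) -> caps B=1 W=0
Move 10: W@(2,2) -> caps B=1 W=0
Move 11: B@(3,0) -> caps B=1 W=0
Move 12: W@(2,1) -> caps B=1 W=0

Answer: 1 0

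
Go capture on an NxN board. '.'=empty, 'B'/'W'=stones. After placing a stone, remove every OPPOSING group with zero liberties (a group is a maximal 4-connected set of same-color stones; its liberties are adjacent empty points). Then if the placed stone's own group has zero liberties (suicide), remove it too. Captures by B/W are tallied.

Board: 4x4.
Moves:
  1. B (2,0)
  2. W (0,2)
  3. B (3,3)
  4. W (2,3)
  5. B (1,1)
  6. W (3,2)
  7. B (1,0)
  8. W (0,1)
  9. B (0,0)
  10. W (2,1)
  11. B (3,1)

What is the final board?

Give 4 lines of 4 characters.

Answer: BWW.
BB..
BW.W
.BW.

Derivation:
Move 1: B@(2,0) -> caps B=0 W=0
Move 2: W@(0,2) -> caps B=0 W=0
Move 3: B@(3,3) -> caps B=0 W=0
Move 4: W@(2,3) -> caps B=0 W=0
Move 5: B@(1,1) -> caps B=0 W=0
Move 6: W@(3,2) -> caps B=0 W=1
Move 7: B@(1,0) -> caps B=0 W=1
Move 8: W@(0,1) -> caps B=0 W=1
Move 9: B@(0,0) -> caps B=0 W=1
Move 10: W@(2,1) -> caps B=0 W=1
Move 11: B@(3,1) -> caps B=0 W=1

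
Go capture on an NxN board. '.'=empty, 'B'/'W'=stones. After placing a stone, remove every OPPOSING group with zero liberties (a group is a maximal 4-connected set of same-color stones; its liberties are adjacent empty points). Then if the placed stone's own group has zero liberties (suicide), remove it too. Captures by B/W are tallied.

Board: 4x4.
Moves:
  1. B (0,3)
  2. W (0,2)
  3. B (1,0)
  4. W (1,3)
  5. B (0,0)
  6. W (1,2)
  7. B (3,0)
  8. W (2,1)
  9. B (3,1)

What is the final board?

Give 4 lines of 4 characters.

Move 1: B@(0,3) -> caps B=0 W=0
Move 2: W@(0,2) -> caps B=0 W=0
Move 3: B@(1,0) -> caps B=0 W=0
Move 4: W@(1,3) -> caps B=0 W=1
Move 5: B@(0,0) -> caps B=0 W=1
Move 6: W@(1,2) -> caps B=0 W=1
Move 7: B@(3,0) -> caps B=0 W=1
Move 8: W@(2,1) -> caps B=0 W=1
Move 9: B@(3,1) -> caps B=0 W=1

Answer: B.W.
B.WW
.W..
BB..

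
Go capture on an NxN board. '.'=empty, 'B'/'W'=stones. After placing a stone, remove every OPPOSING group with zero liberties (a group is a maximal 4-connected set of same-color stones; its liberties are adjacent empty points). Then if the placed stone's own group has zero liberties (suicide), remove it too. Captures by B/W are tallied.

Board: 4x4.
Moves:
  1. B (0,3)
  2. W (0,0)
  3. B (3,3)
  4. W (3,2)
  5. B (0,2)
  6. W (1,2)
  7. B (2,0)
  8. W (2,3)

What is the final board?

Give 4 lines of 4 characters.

Move 1: B@(0,3) -> caps B=0 W=0
Move 2: W@(0,0) -> caps B=0 W=0
Move 3: B@(3,3) -> caps B=0 W=0
Move 4: W@(3,2) -> caps B=0 W=0
Move 5: B@(0,2) -> caps B=0 W=0
Move 6: W@(1,2) -> caps B=0 W=0
Move 7: B@(2,0) -> caps B=0 W=0
Move 8: W@(2,3) -> caps B=0 W=1

Answer: W.BB
..W.
B..W
..W.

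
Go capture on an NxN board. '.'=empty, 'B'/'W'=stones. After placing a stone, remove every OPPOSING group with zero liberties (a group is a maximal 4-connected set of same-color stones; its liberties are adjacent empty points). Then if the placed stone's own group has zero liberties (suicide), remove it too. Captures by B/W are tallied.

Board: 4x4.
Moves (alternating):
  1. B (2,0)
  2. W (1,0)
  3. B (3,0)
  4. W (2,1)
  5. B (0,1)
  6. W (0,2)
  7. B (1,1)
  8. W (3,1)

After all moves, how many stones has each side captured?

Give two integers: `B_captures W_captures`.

Move 1: B@(2,0) -> caps B=0 W=0
Move 2: W@(1,0) -> caps B=0 W=0
Move 3: B@(3,0) -> caps B=0 W=0
Move 4: W@(2,1) -> caps B=0 W=0
Move 5: B@(0,1) -> caps B=0 W=0
Move 6: W@(0,2) -> caps B=0 W=0
Move 7: B@(1,1) -> caps B=0 W=0
Move 8: W@(3,1) -> caps B=0 W=2

Answer: 0 2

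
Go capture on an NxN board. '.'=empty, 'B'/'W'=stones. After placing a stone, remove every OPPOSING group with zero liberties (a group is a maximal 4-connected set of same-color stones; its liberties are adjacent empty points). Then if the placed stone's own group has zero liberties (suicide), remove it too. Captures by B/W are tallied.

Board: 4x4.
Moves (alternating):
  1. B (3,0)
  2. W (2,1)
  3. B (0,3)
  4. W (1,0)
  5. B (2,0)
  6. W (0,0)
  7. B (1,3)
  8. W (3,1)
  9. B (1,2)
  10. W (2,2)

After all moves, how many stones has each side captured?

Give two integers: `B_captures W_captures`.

Answer: 0 2

Derivation:
Move 1: B@(3,0) -> caps B=0 W=0
Move 2: W@(2,1) -> caps B=0 W=0
Move 3: B@(0,3) -> caps B=0 W=0
Move 4: W@(1,0) -> caps B=0 W=0
Move 5: B@(2,0) -> caps B=0 W=0
Move 6: W@(0,0) -> caps B=0 W=0
Move 7: B@(1,3) -> caps B=0 W=0
Move 8: W@(3,1) -> caps B=0 W=2
Move 9: B@(1,2) -> caps B=0 W=2
Move 10: W@(2,2) -> caps B=0 W=2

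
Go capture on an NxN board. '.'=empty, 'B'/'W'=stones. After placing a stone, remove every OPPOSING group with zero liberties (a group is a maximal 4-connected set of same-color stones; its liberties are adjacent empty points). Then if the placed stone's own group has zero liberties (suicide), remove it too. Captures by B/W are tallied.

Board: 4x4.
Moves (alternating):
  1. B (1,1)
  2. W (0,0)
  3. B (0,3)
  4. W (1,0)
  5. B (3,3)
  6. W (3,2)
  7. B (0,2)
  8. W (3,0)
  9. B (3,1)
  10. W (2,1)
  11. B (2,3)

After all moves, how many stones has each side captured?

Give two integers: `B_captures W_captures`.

Answer: 0 1

Derivation:
Move 1: B@(1,1) -> caps B=0 W=0
Move 2: W@(0,0) -> caps B=0 W=0
Move 3: B@(0,3) -> caps B=0 W=0
Move 4: W@(1,0) -> caps B=0 W=0
Move 5: B@(3,3) -> caps B=0 W=0
Move 6: W@(3,2) -> caps B=0 W=0
Move 7: B@(0,2) -> caps B=0 W=0
Move 8: W@(3,0) -> caps B=0 W=0
Move 9: B@(3,1) -> caps B=0 W=0
Move 10: W@(2,1) -> caps B=0 W=1
Move 11: B@(2,3) -> caps B=0 W=1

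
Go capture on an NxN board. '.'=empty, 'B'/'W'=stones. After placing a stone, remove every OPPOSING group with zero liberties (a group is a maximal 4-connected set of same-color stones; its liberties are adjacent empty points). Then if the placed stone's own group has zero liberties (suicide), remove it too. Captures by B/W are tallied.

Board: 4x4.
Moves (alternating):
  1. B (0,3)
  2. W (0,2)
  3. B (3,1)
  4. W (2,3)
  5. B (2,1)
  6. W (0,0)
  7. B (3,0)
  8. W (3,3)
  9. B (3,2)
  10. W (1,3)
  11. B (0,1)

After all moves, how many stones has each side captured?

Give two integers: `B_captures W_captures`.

Answer: 0 1

Derivation:
Move 1: B@(0,3) -> caps B=0 W=0
Move 2: W@(0,2) -> caps B=0 W=0
Move 3: B@(3,1) -> caps B=0 W=0
Move 4: W@(2,3) -> caps B=0 W=0
Move 5: B@(2,1) -> caps B=0 W=0
Move 6: W@(0,0) -> caps B=0 W=0
Move 7: B@(3,0) -> caps B=0 W=0
Move 8: W@(3,3) -> caps B=0 W=0
Move 9: B@(3,2) -> caps B=0 W=0
Move 10: W@(1,3) -> caps B=0 W=1
Move 11: B@(0,1) -> caps B=0 W=1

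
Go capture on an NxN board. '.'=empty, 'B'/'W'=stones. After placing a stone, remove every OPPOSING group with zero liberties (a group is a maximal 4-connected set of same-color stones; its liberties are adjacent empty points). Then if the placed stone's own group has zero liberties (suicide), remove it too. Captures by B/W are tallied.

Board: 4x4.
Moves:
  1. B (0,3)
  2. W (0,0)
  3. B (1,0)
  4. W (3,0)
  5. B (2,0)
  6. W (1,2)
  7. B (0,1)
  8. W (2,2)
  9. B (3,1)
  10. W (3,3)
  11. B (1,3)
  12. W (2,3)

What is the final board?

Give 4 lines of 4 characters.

Answer: .B.B
B.WB
B.WW
.B.W

Derivation:
Move 1: B@(0,3) -> caps B=0 W=0
Move 2: W@(0,0) -> caps B=0 W=0
Move 3: B@(1,0) -> caps B=0 W=0
Move 4: W@(3,0) -> caps B=0 W=0
Move 5: B@(2,0) -> caps B=0 W=0
Move 6: W@(1,2) -> caps B=0 W=0
Move 7: B@(0,1) -> caps B=1 W=0
Move 8: W@(2,2) -> caps B=1 W=0
Move 9: B@(3,1) -> caps B=2 W=0
Move 10: W@(3,3) -> caps B=2 W=0
Move 11: B@(1,3) -> caps B=2 W=0
Move 12: W@(2,3) -> caps B=2 W=0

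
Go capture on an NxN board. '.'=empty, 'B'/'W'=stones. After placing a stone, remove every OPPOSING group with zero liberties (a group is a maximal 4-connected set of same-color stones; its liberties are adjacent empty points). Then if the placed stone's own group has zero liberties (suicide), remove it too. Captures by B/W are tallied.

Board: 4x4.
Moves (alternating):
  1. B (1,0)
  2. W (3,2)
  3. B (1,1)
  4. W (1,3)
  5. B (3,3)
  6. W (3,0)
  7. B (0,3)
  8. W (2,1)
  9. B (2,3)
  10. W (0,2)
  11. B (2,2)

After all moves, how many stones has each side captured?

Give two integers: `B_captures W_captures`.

Answer: 0 1

Derivation:
Move 1: B@(1,0) -> caps B=0 W=0
Move 2: W@(3,2) -> caps B=0 W=0
Move 3: B@(1,1) -> caps B=0 W=0
Move 4: W@(1,3) -> caps B=0 W=0
Move 5: B@(3,3) -> caps B=0 W=0
Move 6: W@(3,0) -> caps B=0 W=0
Move 7: B@(0,3) -> caps B=0 W=0
Move 8: W@(2,1) -> caps B=0 W=0
Move 9: B@(2,3) -> caps B=0 W=0
Move 10: W@(0,2) -> caps B=0 W=1
Move 11: B@(2,2) -> caps B=0 W=1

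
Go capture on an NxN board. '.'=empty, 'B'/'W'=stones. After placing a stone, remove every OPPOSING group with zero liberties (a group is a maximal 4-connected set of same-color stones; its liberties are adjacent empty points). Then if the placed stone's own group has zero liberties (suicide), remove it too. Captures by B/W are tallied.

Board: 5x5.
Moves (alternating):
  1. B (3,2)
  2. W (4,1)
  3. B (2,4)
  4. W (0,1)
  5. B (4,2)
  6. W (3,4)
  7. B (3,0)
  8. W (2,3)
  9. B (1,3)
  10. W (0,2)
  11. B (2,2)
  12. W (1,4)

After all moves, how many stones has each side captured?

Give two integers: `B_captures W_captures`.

Move 1: B@(3,2) -> caps B=0 W=0
Move 2: W@(4,1) -> caps B=0 W=0
Move 3: B@(2,4) -> caps B=0 W=0
Move 4: W@(0,1) -> caps B=0 W=0
Move 5: B@(4,2) -> caps B=0 W=0
Move 6: W@(3,4) -> caps B=0 W=0
Move 7: B@(3,0) -> caps B=0 W=0
Move 8: W@(2,3) -> caps B=0 W=0
Move 9: B@(1,3) -> caps B=0 W=0
Move 10: W@(0,2) -> caps B=0 W=0
Move 11: B@(2,2) -> caps B=0 W=0
Move 12: W@(1,4) -> caps B=0 W=1

Answer: 0 1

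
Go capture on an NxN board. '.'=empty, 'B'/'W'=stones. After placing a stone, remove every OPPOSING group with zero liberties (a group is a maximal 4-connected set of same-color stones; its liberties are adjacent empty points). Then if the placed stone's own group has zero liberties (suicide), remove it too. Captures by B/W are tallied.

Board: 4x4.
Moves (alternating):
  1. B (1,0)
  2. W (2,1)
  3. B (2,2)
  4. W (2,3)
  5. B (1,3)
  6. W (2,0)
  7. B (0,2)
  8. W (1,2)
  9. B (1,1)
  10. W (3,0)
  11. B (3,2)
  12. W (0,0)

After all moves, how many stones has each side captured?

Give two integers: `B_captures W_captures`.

Move 1: B@(1,0) -> caps B=0 W=0
Move 2: W@(2,1) -> caps B=0 W=0
Move 3: B@(2,2) -> caps B=0 W=0
Move 4: W@(2,3) -> caps B=0 W=0
Move 5: B@(1,3) -> caps B=0 W=0
Move 6: W@(2,0) -> caps B=0 W=0
Move 7: B@(0,2) -> caps B=0 W=0
Move 8: W@(1,2) -> caps B=0 W=0
Move 9: B@(1,1) -> caps B=1 W=0
Move 10: W@(3,0) -> caps B=1 W=0
Move 11: B@(3,2) -> caps B=1 W=0
Move 12: W@(0,0) -> caps B=1 W=0

Answer: 1 0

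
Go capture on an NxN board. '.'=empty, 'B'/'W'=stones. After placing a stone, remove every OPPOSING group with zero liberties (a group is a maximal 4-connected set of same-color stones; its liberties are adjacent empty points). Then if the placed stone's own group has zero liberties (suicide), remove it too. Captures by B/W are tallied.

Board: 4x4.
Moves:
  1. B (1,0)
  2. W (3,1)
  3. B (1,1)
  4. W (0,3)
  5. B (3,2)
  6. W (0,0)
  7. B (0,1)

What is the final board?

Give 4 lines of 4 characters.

Answer: .B.W
BB..
....
.WB.

Derivation:
Move 1: B@(1,0) -> caps B=0 W=0
Move 2: W@(3,1) -> caps B=0 W=0
Move 3: B@(1,1) -> caps B=0 W=0
Move 4: W@(0,3) -> caps B=0 W=0
Move 5: B@(3,2) -> caps B=0 W=0
Move 6: W@(0,0) -> caps B=0 W=0
Move 7: B@(0,1) -> caps B=1 W=0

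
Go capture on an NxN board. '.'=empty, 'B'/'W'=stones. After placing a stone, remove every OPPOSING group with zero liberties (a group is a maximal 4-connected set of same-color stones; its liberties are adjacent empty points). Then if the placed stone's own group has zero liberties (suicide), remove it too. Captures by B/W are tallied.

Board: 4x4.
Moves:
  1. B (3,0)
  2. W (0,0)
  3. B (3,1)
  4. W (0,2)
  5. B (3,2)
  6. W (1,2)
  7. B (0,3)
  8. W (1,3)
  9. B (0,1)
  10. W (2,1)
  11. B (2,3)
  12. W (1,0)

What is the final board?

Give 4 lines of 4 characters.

Answer: WBW.
W.WW
.W.B
BBB.

Derivation:
Move 1: B@(3,0) -> caps B=0 W=0
Move 2: W@(0,0) -> caps B=0 W=0
Move 3: B@(3,1) -> caps B=0 W=0
Move 4: W@(0,2) -> caps B=0 W=0
Move 5: B@(3,2) -> caps B=0 W=0
Move 6: W@(1,2) -> caps B=0 W=0
Move 7: B@(0,3) -> caps B=0 W=0
Move 8: W@(1,3) -> caps B=0 W=1
Move 9: B@(0,1) -> caps B=0 W=1
Move 10: W@(2,1) -> caps B=0 W=1
Move 11: B@(2,3) -> caps B=0 W=1
Move 12: W@(1,0) -> caps B=0 W=1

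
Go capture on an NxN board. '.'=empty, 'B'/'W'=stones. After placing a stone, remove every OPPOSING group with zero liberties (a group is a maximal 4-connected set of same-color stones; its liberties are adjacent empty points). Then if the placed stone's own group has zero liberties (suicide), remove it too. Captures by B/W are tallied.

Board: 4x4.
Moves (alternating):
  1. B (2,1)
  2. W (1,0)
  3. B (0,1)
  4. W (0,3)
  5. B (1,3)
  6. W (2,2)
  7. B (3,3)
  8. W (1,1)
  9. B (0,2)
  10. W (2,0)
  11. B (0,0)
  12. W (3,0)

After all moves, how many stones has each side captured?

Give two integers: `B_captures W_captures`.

Answer: 1 0

Derivation:
Move 1: B@(2,1) -> caps B=0 W=0
Move 2: W@(1,0) -> caps B=0 W=0
Move 3: B@(0,1) -> caps B=0 W=0
Move 4: W@(0,3) -> caps B=0 W=0
Move 5: B@(1,3) -> caps B=0 W=0
Move 6: W@(2,2) -> caps B=0 W=0
Move 7: B@(3,3) -> caps B=0 W=0
Move 8: W@(1,1) -> caps B=0 W=0
Move 9: B@(0,2) -> caps B=1 W=0
Move 10: W@(2,0) -> caps B=1 W=0
Move 11: B@(0,0) -> caps B=1 W=0
Move 12: W@(3,0) -> caps B=1 W=0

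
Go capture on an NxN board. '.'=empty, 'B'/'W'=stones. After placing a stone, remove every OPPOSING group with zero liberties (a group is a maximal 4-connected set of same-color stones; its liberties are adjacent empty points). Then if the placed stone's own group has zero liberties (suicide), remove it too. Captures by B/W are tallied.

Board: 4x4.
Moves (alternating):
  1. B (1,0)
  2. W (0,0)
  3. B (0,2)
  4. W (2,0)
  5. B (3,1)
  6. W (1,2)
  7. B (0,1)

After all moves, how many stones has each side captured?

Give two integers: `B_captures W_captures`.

Move 1: B@(1,0) -> caps B=0 W=0
Move 2: W@(0,0) -> caps B=0 W=0
Move 3: B@(0,2) -> caps B=0 W=0
Move 4: W@(2,0) -> caps B=0 W=0
Move 5: B@(3,1) -> caps B=0 W=0
Move 6: W@(1,2) -> caps B=0 W=0
Move 7: B@(0,1) -> caps B=1 W=0

Answer: 1 0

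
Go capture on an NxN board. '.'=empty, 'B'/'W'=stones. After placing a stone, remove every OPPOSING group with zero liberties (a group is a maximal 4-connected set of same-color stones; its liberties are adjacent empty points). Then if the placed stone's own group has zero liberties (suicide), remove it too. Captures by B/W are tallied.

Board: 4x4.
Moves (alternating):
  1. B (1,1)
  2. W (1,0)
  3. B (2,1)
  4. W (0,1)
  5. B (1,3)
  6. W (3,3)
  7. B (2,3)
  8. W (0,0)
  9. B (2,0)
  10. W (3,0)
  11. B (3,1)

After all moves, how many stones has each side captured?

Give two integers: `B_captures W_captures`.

Answer: 1 0

Derivation:
Move 1: B@(1,1) -> caps B=0 W=0
Move 2: W@(1,0) -> caps B=0 W=0
Move 3: B@(2,1) -> caps B=0 W=0
Move 4: W@(0,1) -> caps B=0 W=0
Move 5: B@(1,3) -> caps B=0 W=0
Move 6: W@(3,3) -> caps B=0 W=0
Move 7: B@(2,3) -> caps B=0 W=0
Move 8: W@(0,0) -> caps B=0 W=0
Move 9: B@(2,0) -> caps B=0 W=0
Move 10: W@(3,0) -> caps B=0 W=0
Move 11: B@(3,1) -> caps B=1 W=0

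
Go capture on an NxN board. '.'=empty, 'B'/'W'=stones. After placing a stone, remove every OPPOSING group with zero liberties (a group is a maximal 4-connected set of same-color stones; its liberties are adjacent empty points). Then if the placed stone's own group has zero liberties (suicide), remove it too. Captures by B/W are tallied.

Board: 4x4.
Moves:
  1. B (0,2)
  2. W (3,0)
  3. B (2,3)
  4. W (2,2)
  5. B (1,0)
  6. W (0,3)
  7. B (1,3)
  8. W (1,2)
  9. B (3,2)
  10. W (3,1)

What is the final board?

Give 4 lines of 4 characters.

Move 1: B@(0,2) -> caps B=0 W=0
Move 2: W@(3,0) -> caps B=0 W=0
Move 3: B@(2,3) -> caps B=0 W=0
Move 4: W@(2,2) -> caps B=0 W=0
Move 5: B@(1,0) -> caps B=0 W=0
Move 6: W@(0,3) -> caps B=0 W=0
Move 7: B@(1,3) -> caps B=1 W=0
Move 8: W@(1,2) -> caps B=1 W=0
Move 9: B@(3,2) -> caps B=1 W=0
Move 10: W@(3,1) -> caps B=1 W=0

Answer: ..B.
B.WB
..WB
WWB.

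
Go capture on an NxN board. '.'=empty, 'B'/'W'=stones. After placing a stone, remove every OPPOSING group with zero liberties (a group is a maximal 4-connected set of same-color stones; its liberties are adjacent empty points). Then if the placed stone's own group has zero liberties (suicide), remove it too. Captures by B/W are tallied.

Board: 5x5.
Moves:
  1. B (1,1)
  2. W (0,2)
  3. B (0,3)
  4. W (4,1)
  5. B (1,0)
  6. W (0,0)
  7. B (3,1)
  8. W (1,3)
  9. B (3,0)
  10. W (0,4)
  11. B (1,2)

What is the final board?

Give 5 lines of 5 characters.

Answer: W.W.W
BBBW.
.....
BB...
.W...

Derivation:
Move 1: B@(1,1) -> caps B=0 W=0
Move 2: W@(0,2) -> caps B=0 W=0
Move 3: B@(0,3) -> caps B=0 W=0
Move 4: W@(4,1) -> caps B=0 W=0
Move 5: B@(1,0) -> caps B=0 W=0
Move 6: W@(0,0) -> caps B=0 W=0
Move 7: B@(3,1) -> caps B=0 W=0
Move 8: W@(1,3) -> caps B=0 W=0
Move 9: B@(3,0) -> caps B=0 W=0
Move 10: W@(0,4) -> caps B=0 W=1
Move 11: B@(1,2) -> caps B=0 W=1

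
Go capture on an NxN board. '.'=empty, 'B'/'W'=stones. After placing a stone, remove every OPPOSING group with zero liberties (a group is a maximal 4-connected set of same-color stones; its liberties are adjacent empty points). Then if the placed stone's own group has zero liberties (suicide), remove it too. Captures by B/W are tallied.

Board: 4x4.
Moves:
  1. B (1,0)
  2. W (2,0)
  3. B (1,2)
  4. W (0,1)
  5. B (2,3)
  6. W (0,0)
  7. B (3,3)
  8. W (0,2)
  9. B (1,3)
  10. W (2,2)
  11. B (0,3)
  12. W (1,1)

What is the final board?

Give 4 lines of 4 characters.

Move 1: B@(1,0) -> caps B=0 W=0
Move 2: W@(2,0) -> caps B=0 W=0
Move 3: B@(1,2) -> caps B=0 W=0
Move 4: W@(0,1) -> caps B=0 W=0
Move 5: B@(2,3) -> caps B=0 W=0
Move 6: W@(0,0) -> caps B=0 W=0
Move 7: B@(3,3) -> caps B=0 W=0
Move 8: W@(0,2) -> caps B=0 W=0
Move 9: B@(1,3) -> caps B=0 W=0
Move 10: W@(2,2) -> caps B=0 W=0
Move 11: B@(0,3) -> caps B=0 W=0
Move 12: W@(1,1) -> caps B=0 W=1

Answer: WWWB
.WBB
W.WB
...B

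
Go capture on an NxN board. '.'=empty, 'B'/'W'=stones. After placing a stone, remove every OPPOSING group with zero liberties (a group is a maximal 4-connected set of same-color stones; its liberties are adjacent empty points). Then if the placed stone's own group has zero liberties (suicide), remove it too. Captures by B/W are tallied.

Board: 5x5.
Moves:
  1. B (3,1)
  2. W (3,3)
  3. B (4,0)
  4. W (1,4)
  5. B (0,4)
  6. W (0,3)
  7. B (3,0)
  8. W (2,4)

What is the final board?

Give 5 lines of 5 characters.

Answer: ...W.
....W
....W
BB.W.
B....

Derivation:
Move 1: B@(3,1) -> caps B=0 W=0
Move 2: W@(3,3) -> caps B=0 W=0
Move 3: B@(4,0) -> caps B=0 W=0
Move 4: W@(1,4) -> caps B=0 W=0
Move 5: B@(0,4) -> caps B=0 W=0
Move 6: W@(0,3) -> caps B=0 W=1
Move 7: B@(3,0) -> caps B=0 W=1
Move 8: W@(2,4) -> caps B=0 W=1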